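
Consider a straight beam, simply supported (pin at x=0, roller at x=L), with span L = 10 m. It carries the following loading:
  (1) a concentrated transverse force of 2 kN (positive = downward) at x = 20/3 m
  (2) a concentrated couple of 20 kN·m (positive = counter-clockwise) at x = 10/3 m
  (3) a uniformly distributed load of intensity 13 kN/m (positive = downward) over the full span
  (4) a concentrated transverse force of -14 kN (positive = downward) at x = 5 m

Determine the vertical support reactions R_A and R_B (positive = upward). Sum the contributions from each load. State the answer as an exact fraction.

Load 1 — point force P=2 kN at a=20/3 m (b=L-a=10/3):
  R_A = Pb/L = 2·(10/3)/10 = 2/3 kN
  R_B = Pa/L = 2·(20/3)/10 = 4/3 kN
Load 2 — applied couple M₀=20 kN·m at a=10/3 m (b=L-a=20/3):
  R_A = M₀/L = 20/10 = 2 kN
  R_B = -M₀/L = -20/10 = -2 kN
Load 3 — uniform load w=13 kN/m over full span:
  R_A = wL/2 = 13·10/2 = 65 kN
  R_B = wL/2 = 13·10/2 = 65 kN
Load 4 — point force P=-14 kN at a=5 m (b=L-a=5):
  R_A = Pb/L = (-14)·5/10 = -7 kN
  R_B = Pa/L = (-14)·5/10 = -7 kN
Superposition: R_A = 182/3 kN, R_B = 172/3 kN

R_A = 182/3 kN, R_B = 172/3 kN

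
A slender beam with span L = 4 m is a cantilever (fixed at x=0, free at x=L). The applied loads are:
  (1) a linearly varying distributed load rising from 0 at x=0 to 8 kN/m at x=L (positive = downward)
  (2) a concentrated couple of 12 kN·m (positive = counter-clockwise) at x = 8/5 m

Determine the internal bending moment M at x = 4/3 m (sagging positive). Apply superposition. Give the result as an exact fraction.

M(4/3) = -820/81 kN·m

Load 1 — triangular load w₀=8 kN/m (0→w₀ over full span):
  M_1 = w₀Lx/2 - w₀L²/3 - w₀x³/(6L) = 8·4·(4/3)/2 - 8·4²/3 - 8·(4/3)³/(6·4) = -1792/81 kN·m
Load 2 — applied couple M₀=12 kN·m at a=8/5 m (b=L-a=12/5):
  M_2 = M₀  [x≤a] = 12 = 12 kN·m
Superposition: M = Σ M_i = -820/81 kN·m ≈ -10.123457 kN·m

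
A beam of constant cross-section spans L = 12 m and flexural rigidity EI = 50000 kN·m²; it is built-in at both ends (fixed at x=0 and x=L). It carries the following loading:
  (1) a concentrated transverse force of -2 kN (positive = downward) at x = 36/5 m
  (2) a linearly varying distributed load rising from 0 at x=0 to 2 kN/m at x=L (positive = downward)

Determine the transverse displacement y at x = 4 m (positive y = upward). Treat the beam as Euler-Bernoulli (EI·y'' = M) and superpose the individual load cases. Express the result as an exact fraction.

y(4) = -2032/3515625 m

Load 1 — point force P=-2 kN at a=36/5 m (b=L-a=24/5):
  y_1 = -Pb²x²(3aL-(3a+b)x)/(6L³EI)  [x≤a] = -(-2)·(24/5)²·4²·(3·(36/5)·12-(3·(36/5)+(24/5))·4)/(6·12³·50000) = 256/1171875 m
Load 2 — triangular load w₀=2 kN/m (0→w₀ over full span):
  y_2 = -w₀x²(L-x)²(x+2L)/(120LEI) = -2·4²·(12-4)²·(4+2·12)/(120·12·50000) = -112/140625 m
Superposition: y = Σ y_i = -2032/3515625 m ≈ -0.000578 m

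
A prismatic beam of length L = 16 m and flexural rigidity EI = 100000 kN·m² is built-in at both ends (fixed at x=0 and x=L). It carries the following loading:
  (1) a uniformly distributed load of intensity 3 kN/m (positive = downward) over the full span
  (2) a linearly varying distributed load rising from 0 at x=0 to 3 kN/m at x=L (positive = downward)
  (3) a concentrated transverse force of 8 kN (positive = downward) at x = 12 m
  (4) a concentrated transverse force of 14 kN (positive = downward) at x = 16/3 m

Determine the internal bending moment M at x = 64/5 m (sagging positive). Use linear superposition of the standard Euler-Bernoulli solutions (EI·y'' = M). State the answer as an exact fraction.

M(64/5) = -3278/1125 kN·m

Load 1 — uniform load w=3 kN/m over full span:
  M_1 = wLx/2 - wL²/12 - wx²/2 = 3·16·(64/5)/2 - 3·16²/12 - 3·(64/5)²/2 = -64/25 kN·m
Load 2 — triangular load w₀=3 kN/m (0→w₀ over full span):
  M_2 = 3w₀Lx/20 - w₀L²/30 - w₀x³/(6L) = 3·3·16·(64/5)/20 - 3·16²/30 - 3·(64/5)³/(6·16) = 128/125 kN·m
Load 3 — point force P=8 kN at a=12 m (b=L-a=4):
  M_3 = Pa²(a+3b)(L-x)/L³ - Pa²b/L²  [x>a] = 8·12²·(12+3·4)·(16-(64/5))/16³ - 8·12²·4/16² = 18/5 kN·m
Load 4 — point force P=14 kN at a=16/3 m (b=L-a=32/3):
  M_4 = Pa²(a+3b)(L-x)/L³ - Pa²b/L²  [x>a] = 14·(16/3)²·((16/3)+3·(32/3))·(16-(64/5))/16³ - 14·(16/3)²·(32/3)/16² = -224/45 kN·m
Superposition: M = Σ M_i = -3278/1125 kN·m ≈ -2.913778 kN·m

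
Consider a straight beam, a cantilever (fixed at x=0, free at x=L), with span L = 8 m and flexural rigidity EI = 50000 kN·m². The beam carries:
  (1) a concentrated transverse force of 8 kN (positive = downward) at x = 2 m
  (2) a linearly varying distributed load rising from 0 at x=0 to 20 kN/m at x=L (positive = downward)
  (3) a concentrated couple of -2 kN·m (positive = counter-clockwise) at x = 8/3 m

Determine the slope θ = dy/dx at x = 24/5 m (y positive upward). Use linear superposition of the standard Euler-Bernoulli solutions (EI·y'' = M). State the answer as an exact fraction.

Load 1 — point force P=8 kN at a=2 m (b=L-a=6):
  θ_1 = -Pa²/(2EI)  [x>a] = -8·2²/(2·50000) = -1/3125 rad
Load 2 — triangular load w₀=20 kN/m (0→w₀ over full span):
  θ_2 = (w₀Lx²/4-w₀L²x/3-w₀x⁴/(24L))/EI = (20·8·(24/5)²/4-20·8²·(24/5)/3-20·(24/5)⁴/(24·8))/50000 = -9232/390625 rad
Load 3 — applied couple M₀=-2 kN·m at a=8/3 m (b=L-a=16/3):
  θ_3 = M₀a/EI  [x>a] = (-2)·(8/3)/50000 = -1/9375 rad
Superposition: θ = Σ θ_i = -28196/1171875 rad ≈ -0.024061 rad

θ(24/5) = -28196/1171875 rad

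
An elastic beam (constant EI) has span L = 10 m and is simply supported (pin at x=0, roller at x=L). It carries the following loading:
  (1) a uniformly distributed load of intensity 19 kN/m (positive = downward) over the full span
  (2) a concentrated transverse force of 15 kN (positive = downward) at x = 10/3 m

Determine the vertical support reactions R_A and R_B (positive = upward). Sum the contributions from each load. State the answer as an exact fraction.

R_A = 105 kN, R_B = 100 kN

Load 1 — uniform load w=19 kN/m over full span:
  R_A = wL/2 = 19·10/2 = 95 kN
  R_B = wL/2 = 19·10/2 = 95 kN
Load 2 — point force P=15 kN at a=10/3 m (b=L-a=20/3):
  R_A = Pb/L = 15·(20/3)/10 = 10 kN
  R_B = Pa/L = 15·(10/3)/10 = 5 kN
Superposition: R_A = 105 kN, R_B = 100 kN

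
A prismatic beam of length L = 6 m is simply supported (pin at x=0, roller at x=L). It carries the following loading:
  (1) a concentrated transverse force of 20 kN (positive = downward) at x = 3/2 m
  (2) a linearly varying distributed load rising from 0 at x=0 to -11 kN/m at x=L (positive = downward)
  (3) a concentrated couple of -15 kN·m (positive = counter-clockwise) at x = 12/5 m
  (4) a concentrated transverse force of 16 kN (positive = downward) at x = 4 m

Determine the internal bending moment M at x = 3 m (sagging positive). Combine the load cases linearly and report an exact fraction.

M(3) = 55/4 kN·m

Load 1 — point force P=20 kN at a=3/2 m (b=L-a=9/2):
  M_1 = Pa(L-x)/L  [x>a] = 20·(3/2)·(6-3)/6 = 15 kN·m
Load 2 — triangular load w₀=-11 kN/m (0→w₀ over full span):
  M_2 = w₀Lx/6 - w₀x³/(6L) = (-11)·6·3/6 - (-11)·3³/(6·6) = -99/4 kN·m
Load 3 — applied couple M₀=-15 kN·m at a=12/5 m (b=L-a=18/5):
  M_3 = M₀x/L - M₀  [x>a] = (-15)·3/6 - (-15) = 15/2 kN·m
Load 4 — point force P=16 kN at a=4 m (b=L-a=2):
  M_4 = Pbx/L  [x≤a] = 16·2·3/6 = 16 kN·m
Superposition: M = Σ M_i = 55/4 kN·m ≈ 13.750000 kN·m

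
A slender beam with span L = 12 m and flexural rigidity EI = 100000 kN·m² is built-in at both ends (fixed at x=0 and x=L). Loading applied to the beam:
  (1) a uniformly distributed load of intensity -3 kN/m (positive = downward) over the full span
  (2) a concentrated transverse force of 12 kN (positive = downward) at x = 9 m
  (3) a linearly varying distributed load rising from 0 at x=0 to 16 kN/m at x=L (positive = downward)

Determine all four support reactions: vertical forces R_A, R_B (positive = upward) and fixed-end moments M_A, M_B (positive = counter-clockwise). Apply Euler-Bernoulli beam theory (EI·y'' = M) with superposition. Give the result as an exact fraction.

R_A = 507/40 kN, M_A = 951/20 kN·m, R_B = 2373/40 kN, M_B = -1989/20 kN·m

Load 1 — uniform load w=-3 kN/m over full span:
  R_A = wL/2 = (-3)·12/2 = -18 kN
  M_A = wL²/12 = (-3)·12²/12 = -36 kN·m
  R_B = wL/2 = (-3)·12/2 = -18 kN
  M_B = -wL²/12 = -(-3)·12²/12 = 36 kN·m
Load 2 — point force P=12 kN at a=9 m (b=L-a=3):
  R_A = Pb²(3a+b)/L³ = 12·3²·(3·9+3)/12³ = 15/8 kN
  M_A = Pab²/L² = 12·9·3²/12² = 27/4 kN·m
  R_B = Pa²(a+3b)/L³ = 12·9²·(9+3·3)/12³ = 81/8 kN
  M_B = -Pa²b/L² = -12·9²·3/12² = -81/4 kN·m
Load 3 — triangular load w₀=16 kN/m (0→w₀ over full span):
  R_A = 3w₀L/20 = 3·16·12/20 = 144/5 kN
  M_A = w₀L²/30 = 16·12²/30 = 384/5 kN·m
  R_B = 7w₀L/20 = 7·16·12/20 = 336/5 kN
  M_B = -w₀L²/20 = -16·12²/20 = -576/5 kN·m
Superposition: R_A = 507/40 kN, M_A = 951/20 kN·m, R_B = 2373/40 kN, M_B = -1989/20 kN·m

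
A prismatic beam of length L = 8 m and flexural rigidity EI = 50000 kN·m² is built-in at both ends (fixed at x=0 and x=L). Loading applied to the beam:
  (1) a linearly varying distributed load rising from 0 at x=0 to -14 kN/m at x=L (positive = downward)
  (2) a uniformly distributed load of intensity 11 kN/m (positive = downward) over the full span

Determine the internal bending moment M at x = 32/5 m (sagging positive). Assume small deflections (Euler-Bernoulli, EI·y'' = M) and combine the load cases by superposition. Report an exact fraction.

M(32/5) = -1328/375 kN·m

Load 1 — triangular load w₀=-14 kN/m (0→w₀ over full span):
  M_1 = 3w₀Lx/20 - w₀L²/30 - w₀x³/(6L) = 3·(-14)·8·(32/5)/20 - (-14)·8²/30 - (-14)·(32/5)³/(6·8) = -448/375 kN·m
Load 2 — uniform load w=11 kN/m over full span:
  M_2 = wLx/2 - wL²/12 - wx²/2 = 11·8·(32/5)/2 - 11·8²/12 - 11·(32/5)²/2 = -176/75 kN·m
Superposition: M = Σ M_i = -1328/375 kN·m ≈ -3.541333 kN·m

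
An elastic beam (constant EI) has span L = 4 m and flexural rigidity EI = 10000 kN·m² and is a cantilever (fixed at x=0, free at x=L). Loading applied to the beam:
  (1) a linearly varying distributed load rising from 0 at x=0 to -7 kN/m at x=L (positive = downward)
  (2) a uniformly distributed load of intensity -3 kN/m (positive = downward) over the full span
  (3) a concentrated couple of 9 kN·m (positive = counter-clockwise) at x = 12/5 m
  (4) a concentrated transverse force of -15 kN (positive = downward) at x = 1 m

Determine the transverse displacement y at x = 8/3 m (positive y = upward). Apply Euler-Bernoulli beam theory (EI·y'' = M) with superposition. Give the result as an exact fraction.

Load 1 — triangular load w₀=-7 kN/m (0→w₀ over full span):
  y_1 = (w₀Lx³/12-w₀L²x²/6-w₀x⁵/(120L))/EI = ((-7)·4·(8/3)³/12-(-7)·4²·(8/3)²/6-(-7)·(8/3)⁵/(120·4))/10000 = 20608/2278125 m
Load 2 — uniform load w=-3 kN/m over full span:
  y_2 = -wx²(x²-4Lx+6L²)/(24EI) = -(-3)·(8/3)²·((8/3)²-4·4·(8/3)+6·4²)/(24·10000) = 272/50625 m
Load 3 — applied couple M₀=9 kN·m at a=12/5 m (b=L-a=8/5):
  y_3 = M₀a(2x-a)/(2EI)  [x>a] = 9·(12/5)·(2·(8/3)-(12/5))/(2·10000) = 99/31250 m
Load 4 — point force P=-15 kN at a=1 m (b=L-a=3):
  y_4 = -Pa²(3x-a)/(6EI)  [x>a] = -(-15)·1²·(3·(8/3)-1)/(6·10000) = 7/4000 m
Superposition: y = Σ y_i = 7048291/364500000 m ≈ 0.019337 m

y(8/3) = 7048291/364500000 m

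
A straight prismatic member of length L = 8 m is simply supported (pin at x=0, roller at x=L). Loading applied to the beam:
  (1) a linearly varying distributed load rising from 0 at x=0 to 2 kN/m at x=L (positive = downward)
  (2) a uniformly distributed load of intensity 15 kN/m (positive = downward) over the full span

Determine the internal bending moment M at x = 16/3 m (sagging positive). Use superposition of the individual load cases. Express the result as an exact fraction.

M(16/3) = 9280/81 kN·m

Load 1 — triangular load w₀=2 kN/m (0→w₀ over full span):
  M_1 = w₀Lx/6 - w₀x³/(6L) = 2·8·(16/3)/6 - 2·(16/3)³/(6·8) = 640/81 kN·m
Load 2 — uniform load w=15 kN/m over full span:
  M_2 = wx(L-x)/2 = 15·(16/3)·(8-(16/3))/2 = 320/3 kN·m
Superposition: M = Σ M_i = 9280/81 kN·m ≈ 114.567901 kN·m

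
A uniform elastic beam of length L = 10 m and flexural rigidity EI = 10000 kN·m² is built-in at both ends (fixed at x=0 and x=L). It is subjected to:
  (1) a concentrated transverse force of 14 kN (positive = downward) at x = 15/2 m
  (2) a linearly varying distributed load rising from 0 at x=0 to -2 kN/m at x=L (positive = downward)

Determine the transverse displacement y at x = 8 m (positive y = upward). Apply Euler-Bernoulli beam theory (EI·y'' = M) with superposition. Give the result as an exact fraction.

Load 1 — point force P=14 kN at a=15/2 m (b=L-a=5/2):
  y_1 = -Pa²(L-x)²(3bL-(3b+a)(L-x))/(6L³EI)  [x>a] = -14·(15/2)²·(10-8)²·(3·(5/2)·10-(3·(5/2)+(15/2))·(10-8))/(6·10³·10000) = -189/80000 m
Load 2 — triangular load w₀=-2 kN/m (0→w₀ over full span):
  y_2 = -w₀x²(L-x)²(x+2L)/(120LEI) = -(-2)·8²·(10-8)²·(8+2·10)/(120·10·10000) = 56/46875 m
Superposition: y = Σ y_i = -7007/6000000 m ≈ -0.001168 m

y(8) = -7007/6000000 m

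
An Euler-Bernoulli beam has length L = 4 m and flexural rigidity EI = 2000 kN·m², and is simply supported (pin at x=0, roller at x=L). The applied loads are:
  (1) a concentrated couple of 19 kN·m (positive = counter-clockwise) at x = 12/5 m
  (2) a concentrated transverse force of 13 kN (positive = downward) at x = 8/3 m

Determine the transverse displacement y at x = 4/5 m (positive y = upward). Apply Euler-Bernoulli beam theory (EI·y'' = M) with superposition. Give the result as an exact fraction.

Load 1 — applied couple M₀=19 kN·m at a=12/5 m (b=L-a=8/5):
  y_1 = (M₀x³/(6L)+C₁x)/EI  [x≤a] with C₁=M₀(3b²-L²)/(6L)=-494/75 = (19·(4/5)³/(6·4)+(-494/75)·(4/5))/2000 = -38/15625 m
Load 2 — point force P=13 kN at a=8/3 m (b=L-a=4/3):
  y_2 = -Pbx(L²-b²-x²)/(6LEI)  [x≤a] = -13·(4/3)·(4/5)·(4²-(4/3)²-(4/5)²)/(6·4·2000) = -4966/1265625 m
Superposition: y = Σ y_i = -8044/1265625 m ≈ -0.006356 m

y(4/5) = -8044/1265625 m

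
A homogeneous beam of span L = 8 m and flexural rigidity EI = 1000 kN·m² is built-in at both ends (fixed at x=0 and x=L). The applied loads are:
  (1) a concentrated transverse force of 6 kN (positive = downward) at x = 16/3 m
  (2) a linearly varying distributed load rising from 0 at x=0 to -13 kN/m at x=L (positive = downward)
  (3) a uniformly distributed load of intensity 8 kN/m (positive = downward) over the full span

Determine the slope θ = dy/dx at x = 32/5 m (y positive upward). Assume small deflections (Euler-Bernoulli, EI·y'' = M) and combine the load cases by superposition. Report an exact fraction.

Load 1 — point force P=6 kN at a=16/3 m (b=L-a=8/3):
  θ_1 = Pa²(L-x)(2bL-(3b+a)(L-x))/(2L³EI)  [x>a] = 6·(16/3)²·(8-(32/5))·(2·(8/3)·8-(3·(8/3)+(16/3))·(8-(32/5)))/(2·8³·1000) = 32/5625 rad
Load 2 — triangular load w₀=-13 kN/m (0→w₀ over full span):
  θ_2 = -w₀(2x(L-x)(L-2x)(x+2L)+x²(L-x)²)/(120LEI) = -(-13)·(2·(32/5)·(8-(32/5))·(8-2·(32/5))·((32/5)+2·8)+(32/5)²·(8-(32/5))²)/(120·8·1000) = -6656/234375 rad
Load 3 — uniform load w=8 kN/m over full span:
  θ_3 = -wx(L-x)(L-2x)/(12EI) = -8·(32/5)·(8-(32/5))·(8-2·(32/5))/(12·1000) = 512/15625 rad
Superposition: θ = Σ θ_i = 7072/703125 rad ≈ 0.010058 rad

θ(32/5) = 7072/703125 rad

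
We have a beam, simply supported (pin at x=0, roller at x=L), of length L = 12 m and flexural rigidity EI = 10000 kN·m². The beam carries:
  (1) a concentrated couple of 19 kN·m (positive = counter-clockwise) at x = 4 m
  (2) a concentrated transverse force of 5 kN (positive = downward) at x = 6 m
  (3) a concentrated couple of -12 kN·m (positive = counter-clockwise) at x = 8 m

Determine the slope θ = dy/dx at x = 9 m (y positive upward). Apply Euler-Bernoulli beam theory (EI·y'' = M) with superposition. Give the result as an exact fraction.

θ(9) = 73/240000 rad

Load 1 — applied couple M₀=19 kN·m at a=4 m (b=L-a=8):
  θ_1 = (M₀x²/(2L)-M₀(x-a)+C₁)/EI  [x>a] with C₁=M₀(3b²-L²)/(6L)=38/3 = (19·9²/(2·12)-19·(9-4)+(38/3))/10000 = -437/240000 rad
Load 2 — point force P=5 kN at a=6 m (b=L-a=6):
  θ_2 = -Pa(2L²-6Lx+3x²+a²)/(6LEI)  [x>a] = -5·6·(2·12²-6·12·9+3·9²+6²)/(6·12·10000) = 27/8000 rad
Load 3 — applied couple M₀=-12 kN·m at a=8 m (b=L-a=4):
  θ_3 = (M₀x²/(2L)-M₀(x-a)+C₁)/EI  [x>a] with C₁=M₀(3b²-L²)/(6L)=16 = ((-12)·9²/(2·12)-(-12)·(9-8)+16)/10000 = -1/800 rad
Superposition: θ = Σ θ_i = 73/240000 rad ≈ 0.000304 rad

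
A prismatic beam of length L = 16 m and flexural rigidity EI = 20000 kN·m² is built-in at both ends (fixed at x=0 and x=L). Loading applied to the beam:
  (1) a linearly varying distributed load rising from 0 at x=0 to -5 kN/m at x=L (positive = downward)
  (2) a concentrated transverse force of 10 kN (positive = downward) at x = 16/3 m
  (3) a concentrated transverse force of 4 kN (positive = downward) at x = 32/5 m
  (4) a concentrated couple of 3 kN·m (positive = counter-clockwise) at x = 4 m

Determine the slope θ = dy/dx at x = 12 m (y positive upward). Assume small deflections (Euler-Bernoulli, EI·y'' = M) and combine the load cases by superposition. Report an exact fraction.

θ(12) = -264503/120000000 rad

Load 1 — triangular load w₀=-5 kN/m (0→w₀ over full span):
  θ_1 = -w₀(2x(L-x)(L-2x)(x+2L)+x²(L-x)²)/(120LEI) = -(-5)·(2·12·(16-12)·(16-2·12)·(12+2·16)+12²·(16-12)²)/(120·16·20000) = -41/10000 rad
Load 2 — point force P=10 kN at a=16/3 m (b=L-a=32/3):
  θ_2 = Pa²(L-x)(2bL-(3b+a)(L-x))/(2L³EI)  [x>a] = 10·(16/3)²·(16-12)·(2·(32/3)·16-(3·(32/3)+(16/3))·(16-12))/(2·16³·20000) = 1/750 rad
Load 3 — point force P=4 kN at a=32/5 m (b=L-a=48/5):
  θ_3 = Pa²(L-x)(2bL-(3b+a)(L-x))/(2L³EI)  [x>a] = 4·(32/5)²·(16-12)·(2·(48/5)·16-(3·(48/5)+(32/5))·(16-12))/(2·16³·20000) = 52/78125 rad
Load 4 — applied couple M₀=3 kN·m at a=4 m (b=L-a=12):
  θ_4 = (R_Ax²/2 - M_Ax - M₀(x-a))/EI  [x>a] with R_A=27/128, M_A=-9/16 = ((27/128)·12²/2 - (-9/16)·12 - 3·(12-4))/20000 = -33/320000 rad
Superposition: θ = Σ θ_i = -264503/120000000 rad ≈ -0.002204 rad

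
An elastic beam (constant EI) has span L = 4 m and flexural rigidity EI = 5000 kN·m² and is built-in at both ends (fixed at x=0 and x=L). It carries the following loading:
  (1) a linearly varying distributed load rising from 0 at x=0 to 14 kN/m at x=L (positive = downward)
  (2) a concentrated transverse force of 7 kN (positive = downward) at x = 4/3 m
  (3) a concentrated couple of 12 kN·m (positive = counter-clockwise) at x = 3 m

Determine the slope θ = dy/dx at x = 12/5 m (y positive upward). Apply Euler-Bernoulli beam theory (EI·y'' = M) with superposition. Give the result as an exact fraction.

Load 1 — triangular load w₀=14 kN/m (0→w₀ over full span):
  θ_1 = -w₀(2x(L-x)(L-2x)(x+2L)+x²(L-x)²)/(120LEI) = -14·(2·(12/5)·(4-(12/5))·(4-2·(12/5))·((12/5)+2·4)+(12/5)²·(4-(12/5))²)/(120·4·5000) = 112/390625 rad
Load 2 — point force P=7 kN at a=4/3 m (b=L-a=8/3):
  θ_2 = Pa²(L-x)(2bL-(3b+a)(L-x))/(2L³EI)  [x>a] = 7·(4/3)²·(4-(12/5))·(2·(8/3)·4-(3·(8/3)+(4/3))·(4-(12/5)))/(2·4³·5000) = 28/140625 rad
Load 3 — applied couple M₀=12 kN·m at a=3 m (b=L-a=1):
  θ_3 = (R_Ax²/2 - M_Ax)/EI  [x≤a] with R_A=27/8, M_A=15/4 = ((27/8)·(12/5)²/2 - (15/4)·(12/5))/5000 = 9/62500 rad
Superposition: θ = Σ θ_i = 8857/14062500 rad ≈ 0.000630 rad

θ(12/5) = 8857/14062500 rad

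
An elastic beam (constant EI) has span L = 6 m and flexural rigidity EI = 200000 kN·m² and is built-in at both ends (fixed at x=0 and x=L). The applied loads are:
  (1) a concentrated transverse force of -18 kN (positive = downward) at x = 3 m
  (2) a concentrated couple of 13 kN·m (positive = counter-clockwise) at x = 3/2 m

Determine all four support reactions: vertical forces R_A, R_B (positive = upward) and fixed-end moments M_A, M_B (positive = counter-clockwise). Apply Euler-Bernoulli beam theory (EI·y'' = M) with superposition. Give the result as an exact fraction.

Load 1 — point force P=-18 kN at a=3 m (b=L-a=3):
  R_A = Pb²(3a+b)/L³ = (-18)·3²·(3·3+3)/6³ = -9 kN
  M_A = Pab²/L² = (-18)·3·3²/6² = -27/2 kN·m
  R_B = Pa²(a+3b)/L³ = (-18)·3²·(3+3·3)/6³ = -9 kN
  M_B = -Pa²b/L² = -(-18)·3²·3/6² = 27/2 kN·m
Load 2 — applied couple M₀=13 kN·m at a=3/2 m (b=L-a=9/2):
  R_A = 6M₀ab/L³ = 6·13·(3/2)·(9/2)/6³ = 39/16 kN
  M_A = M₀b(2a-b)/L² = 13·(9/2)·(2·(3/2)-(9/2))/6² = -39/16 kN·m
  R_B = -6M₀ab/L³ = -6·13·(3/2)·(9/2)/6³ = -39/16 kN
  M_B = M₀a(2b-a)/L² = 13·(3/2)·(2·(9/2)-(3/2))/6² = 65/16 kN·m
Superposition: R_A = -105/16 kN, M_A = -255/16 kN·m, R_B = -183/16 kN, M_B = 281/16 kN·m

R_A = -105/16 kN, M_A = -255/16 kN·m, R_B = -183/16 kN, M_B = 281/16 kN·m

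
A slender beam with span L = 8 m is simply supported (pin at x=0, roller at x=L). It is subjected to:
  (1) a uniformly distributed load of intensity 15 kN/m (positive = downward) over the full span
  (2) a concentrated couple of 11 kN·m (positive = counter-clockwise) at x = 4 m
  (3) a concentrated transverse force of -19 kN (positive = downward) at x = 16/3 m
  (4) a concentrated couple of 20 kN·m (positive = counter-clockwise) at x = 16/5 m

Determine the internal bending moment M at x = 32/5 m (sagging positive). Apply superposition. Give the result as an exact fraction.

M(32/5) = 151/3 kN·m

Load 1 — uniform load w=15 kN/m over full span:
  M_1 = wx(L-x)/2 = 15·(32/5)·(8-(32/5))/2 = 384/5 kN·m
Load 2 — applied couple M₀=11 kN·m at a=4 m (b=L-a=4):
  M_2 = M₀x/L - M₀  [x>a] = 11·(32/5)/8 - 11 = -11/5 kN·m
Load 3 — point force P=-19 kN at a=16/3 m (b=L-a=8/3):
  M_3 = Pa(L-x)/L  [x>a] = (-19)·(16/3)·(8-(32/5))/8 = -304/15 kN·m
Load 4 — applied couple M₀=20 kN·m at a=16/5 m (b=L-a=24/5):
  M_4 = M₀x/L - M₀  [x>a] = 20·(32/5)/8 - 20 = -4 kN·m
Superposition: M = Σ M_i = 151/3 kN·m ≈ 50.333333 kN·m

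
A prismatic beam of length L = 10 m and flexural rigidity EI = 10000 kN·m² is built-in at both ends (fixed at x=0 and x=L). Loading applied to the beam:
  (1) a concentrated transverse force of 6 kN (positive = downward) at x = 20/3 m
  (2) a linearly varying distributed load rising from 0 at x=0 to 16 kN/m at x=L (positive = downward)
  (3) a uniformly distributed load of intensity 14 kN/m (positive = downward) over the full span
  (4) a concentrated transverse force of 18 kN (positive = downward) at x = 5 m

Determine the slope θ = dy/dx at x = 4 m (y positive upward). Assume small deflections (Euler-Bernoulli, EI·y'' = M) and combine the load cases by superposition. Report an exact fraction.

θ(4) = -883/75000 rad

Load 1 — point force P=6 kN at a=20/3 m (b=L-a=10/3):
  θ_1 = -Pb²x(2aL-(3a+b)x)/(2L³EI)  [x≤a] = -6·(10/3)²·4·(2·(20/3)·10-(3·(20/3)+(10/3))·4)/(2·10³·10000) = -1/1875 rad
Load 2 — triangular load w₀=16 kN/m (0→w₀ over full span):
  θ_2 = -w₀(2x(L-x)(L-2x)(x+2L)+x²(L-x)²)/(120LEI) = -16·(2·4·(10-4)·(10-2·4)·(4+2·10)+4²·(10-4)²)/(120·10·10000) = -12/3125 rad
Load 3 — uniform load w=14 kN/m over full span:
  θ_3 = -wx(L-x)(L-2x)/(12EI) = -14·4·(10-4)·(10-2·4)/(12·10000) = -7/1250 rad
Load 4 — point force P=18 kN at a=5 m (b=L-a=5):
  θ_4 = -Pb²x(2aL-(3a+b)x)/(2L³EI)  [x≤a] = -18·5²·4·(2·5·10-(3·5+5)·4)/(2·10³·10000) = -9/5000 rad
Superposition: θ = Σ θ_i = -883/75000 rad ≈ -0.011773 rad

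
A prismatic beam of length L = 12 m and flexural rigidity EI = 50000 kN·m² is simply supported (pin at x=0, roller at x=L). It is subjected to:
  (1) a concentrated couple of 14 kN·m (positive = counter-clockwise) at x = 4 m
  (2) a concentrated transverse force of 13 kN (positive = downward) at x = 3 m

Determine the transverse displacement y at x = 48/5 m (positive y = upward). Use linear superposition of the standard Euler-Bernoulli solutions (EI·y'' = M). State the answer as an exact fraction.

y(48/5) = -1259/500000 m

Load 1 — applied couple M₀=14 kN·m at a=4 m (b=L-a=8):
  y_1 = (M₀x³/(6L)-M₀(x-a)²/2+C₁x)/EI  [x>a] with C₁=M₀(3b²-L²)/(6L)=28/3 = (14·(48/5)³/(6·12)-14·((48/5)-4)²/2+(28/3)·(48/5))/50000 = 329/390625 m
Load 2 — point force P=13 kN at a=3 m (b=L-a=9):
  y_2 = -Pa(L-x)(2Lx-a²-x²)/(6LEI)  [x>a] = -13·3·(12-(48/5))·(2·12·(48/5)-3²-(48/5)²)/(6·12·50000) = -42003/12500000 m
Superposition: y = Σ y_i = -1259/500000 m ≈ -0.002518 m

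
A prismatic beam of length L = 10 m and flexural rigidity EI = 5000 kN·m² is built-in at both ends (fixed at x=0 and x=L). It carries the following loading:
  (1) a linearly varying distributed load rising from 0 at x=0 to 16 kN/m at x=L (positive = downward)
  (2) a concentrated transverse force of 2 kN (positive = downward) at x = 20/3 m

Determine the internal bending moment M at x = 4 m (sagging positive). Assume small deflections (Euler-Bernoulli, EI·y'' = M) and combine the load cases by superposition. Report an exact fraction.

M(4) = 3536/135 kN·m

Load 1 — triangular load w₀=16 kN/m (0→w₀ over full span):
  M_1 = 3w₀Lx/20 - w₀L²/30 - w₀x³/(6L) = 3·16·10·4/20 - 16·10²/30 - 16·4³/(6·10) = 128/5 kN·m
Load 2 — point force P=2 kN at a=20/3 m (b=L-a=10/3):
  M_2 = Pb²(3a+b)x/L³ - Pab²/L²  [x≤a] = 2·(10/3)²·(3·(20/3)+(10/3))·4/10³ - 2·(20/3)·(10/3)²/10² = 16/27 kN·m
Superposition: M = Σ M_i = 3536/135 kN·m ≈ 26.192593 kN·m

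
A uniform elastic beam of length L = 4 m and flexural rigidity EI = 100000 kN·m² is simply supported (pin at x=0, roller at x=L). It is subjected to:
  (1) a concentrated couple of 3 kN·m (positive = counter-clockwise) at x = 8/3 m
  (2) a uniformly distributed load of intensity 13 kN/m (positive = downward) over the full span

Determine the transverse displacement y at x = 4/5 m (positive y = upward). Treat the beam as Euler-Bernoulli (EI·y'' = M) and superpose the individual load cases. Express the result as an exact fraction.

Load 1 — applied couple M₀=3 kN·m at a=8/3 m (b=L-a=4/3):
  y_1 = (M₀x³/(6L)+C₁x)/EI  [x≤a] with C₁=M₀(3b²-L²)/(6L)=-4/3 = (3·(4/5)³/(6·4)+(-4/3)·(4/5))/100000 = -47/4687500 m
Load 2 — uniform load w=13 kN/m over full span:
  y_2 = -wx(L³-2Lx²+x³)/(24EI) = -13·(4/5)·(4³-2·4·(4/5)²+(4/5)³)/(24·100000) = -1508/5859375 m
Superposition: y = Σ y_i = -2089/7812500 m ≈ -0.000267 m

y(4/5) = -2089/7812500 m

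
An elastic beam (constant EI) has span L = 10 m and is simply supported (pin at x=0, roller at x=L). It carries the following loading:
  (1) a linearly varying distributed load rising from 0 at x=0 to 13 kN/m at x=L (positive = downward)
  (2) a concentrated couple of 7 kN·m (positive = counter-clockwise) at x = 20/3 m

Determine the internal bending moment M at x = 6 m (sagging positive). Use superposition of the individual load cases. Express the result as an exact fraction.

Load 1 — triangular load w₀=13 kN/m (0→w₀ over full span):
  M_1 = w₀Lx/6 - w₀x³/(6L) = 13·10·6/6 - 13·6³/(6·10) = 416/5 kN·m
Load 2 — applied couple M₀=7 kN·m at a=20/3 m (b=L-a=10/3):
  M_2 = M₀x/L  [x≤a] = 7·6/10 = 21/5 kN·m
Superposition: M = Σ M_i = 437/5 kN·m ≈ 87.400000 kN·m

M(6) = 437/5 kN·m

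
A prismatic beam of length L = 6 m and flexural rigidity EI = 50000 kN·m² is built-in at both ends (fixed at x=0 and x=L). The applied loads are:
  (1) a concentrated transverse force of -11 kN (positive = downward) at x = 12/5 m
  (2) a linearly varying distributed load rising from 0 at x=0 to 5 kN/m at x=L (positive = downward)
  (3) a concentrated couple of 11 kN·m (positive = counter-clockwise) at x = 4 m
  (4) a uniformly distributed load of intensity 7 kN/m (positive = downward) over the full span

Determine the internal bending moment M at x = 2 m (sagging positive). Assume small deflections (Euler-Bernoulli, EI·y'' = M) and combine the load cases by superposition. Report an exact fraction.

M(2) = 6029/1125 kN·m

Load 1 — point force P=-11 kN at a=12/5 m (b=L-a=18/5):
  M_1 = Pb²(3a+b)x/L³ - Pab²/L²  [x≤a] = (-11)·(18/5)²·(3·(12/5)+(18/5))·2/6³ - (-11)·(12/5)·(18/5)²/6² = -594/125 kN·m
Load 2 — triangular load w₀=5 kN/m (0→w₀ over full span):
  M_2 = 3w₀Lx/20 - w₀L²/30 - w₀x³/(6L) = 3·5·6·2/20 - 5·6²/30 - 5·2³/(6·6) = 17/9 kN·m
Load 3 — applied couple M₀=11 kN·m at a=4 m (b=L-a=2):
  M_3 = R_Ax - M_A  [x≤a] with R_A=22/9, M_A=11/3 = (22/9)·2 - (11/3) = 11/9 kN·m
Load 4 — uniform load w=7 kN/m over full span:
  M_4 = wLx/2 - wL²/12 - wx²/2 = 7·6·2/2 - 7·6²/12 - 7·2²/2 = 7 kN·m
Superposition: M = Σ M_i = 6029/1125 kN·m ≈ 5.359111 kN·m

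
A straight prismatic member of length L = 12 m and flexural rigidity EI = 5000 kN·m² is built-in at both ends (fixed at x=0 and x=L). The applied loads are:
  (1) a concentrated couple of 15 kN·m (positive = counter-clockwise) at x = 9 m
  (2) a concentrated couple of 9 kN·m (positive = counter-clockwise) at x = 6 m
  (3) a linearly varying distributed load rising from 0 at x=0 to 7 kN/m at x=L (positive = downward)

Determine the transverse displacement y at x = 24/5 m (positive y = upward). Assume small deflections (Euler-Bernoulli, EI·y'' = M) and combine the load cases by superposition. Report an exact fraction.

Load 1 — applied couple M₀=15 kN·m at a=9 m (b=L-a=3):
  y_1 = (R_Ax³/6 - M_Ax²/2)/EI  [x≤a] with R_A=45/32, M_A=75/16 = ((45/32)·(24/5)³/6 - (75/16)·(24/5)²/2)/5000 = -351/62500 m
Load 2 — applied couple M₀=9 kN·m at a=6 m (b=L-a=6):
  y_2 = (R_Ax³/6 - M_Ax²/2)/EI  [x≤a] with R_A=9/8, M_A=9/4 = ((9/8)·(24/5)³/6 - (9/4)·(24/5)²/2)/5000 = -81/78125 m
Load 3 — triangular load w₀=7 kN/m (0→w₀ over full span):
  y_3 = -w₀x²(L-x)²(x+2L)/(120LEI) = -7·(24/5)²·(12-(24/5))²·((24/5)+2·12)/(120·12·5000) = -326592/9765625 m
Superposition: y = Σ y_i = -1566243/39062500 m ≈ -0.040096 m

y(24/5) = -1566243/39062500 m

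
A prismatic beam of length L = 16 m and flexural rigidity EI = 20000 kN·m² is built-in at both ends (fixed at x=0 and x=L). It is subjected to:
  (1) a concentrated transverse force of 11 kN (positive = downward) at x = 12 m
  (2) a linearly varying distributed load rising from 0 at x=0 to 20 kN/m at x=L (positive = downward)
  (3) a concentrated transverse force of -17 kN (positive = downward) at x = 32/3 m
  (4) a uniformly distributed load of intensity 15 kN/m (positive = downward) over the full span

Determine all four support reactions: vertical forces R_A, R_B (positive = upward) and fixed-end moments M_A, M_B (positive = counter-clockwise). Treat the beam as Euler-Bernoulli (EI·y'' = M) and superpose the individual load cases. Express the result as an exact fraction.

R_A = 142829/864 kN, M_A = 51707/108 kN·m, R_B = 197587/864 kN, M_B = -60529/108 kN·m

Load 1 — point force P=11 kN at a=12 m (b=L-a=4):
  R_A = Pb²(3a+b)/L³ = 11·4²·(3·12+4)/16³ = 55/32 kN
  M_A = Pab²/L² = 11·12·4²/16² = 33/4 kN·m
  R_B = Pa²(a+3b)/L³ = 11·12²·(12+3·4)/16³ = 297/32 kN
  M_B = -Pa²b/L² = -11·12²·4/16² = -99/4 kN·m
Load 2 — triangular load w₀=20 kN/m (0→w₀ over full span):
  R_A = 3w₀L/20 = 3·20·16/20 = 48 kN
  M_A = w₀L²/30 = 20·16²/30 = 512/3 kN·m
  R_B = 7w₀L/20 = 7·20·16/20 = 112 kN
  M_B = -w₀L²/20 = -20·16²/20 = -256 kN·m
Load 3 — point force P=-17 kN at a=32/3 m (b=L-a=16/3):
  R_A = Pb²(3a+b)/L³ = (-17)·(16/3)²·(3·(32/3)+(16/3))/16³ = -119/27 kN
  M_A = Pab²/L² = (-17)·(32/3)·(16/3)²/16² = -544/27 kN·m
  R_B = Pa²(a+3b)/L³ = (-17)·(32/3)²·((32/3)+3·(16/3))/16³ = -340/27 kN
  M_B = -Pa²b/L² = -(-17)·(32/3)²·(16/3)/16² = 1088/27 kN·m
Load 4 — uniform load w=15 kN/m over full span:
  R_A = wL/2 = 15·16/2 = 120 kN
  M_A = wL²/12 = 15·16²/12 = 320 kN·m
  R_B = wL/2 = 15·16/2 = 120 kN
  M_B = -wL²/12 = -15·16²/12 = -320 kN·m
Superposition: R_A = 142829/864 kN, M_A = 51707/108 kN·m, R_B = 197587/864 kN, M_B = -60529/108 kN·m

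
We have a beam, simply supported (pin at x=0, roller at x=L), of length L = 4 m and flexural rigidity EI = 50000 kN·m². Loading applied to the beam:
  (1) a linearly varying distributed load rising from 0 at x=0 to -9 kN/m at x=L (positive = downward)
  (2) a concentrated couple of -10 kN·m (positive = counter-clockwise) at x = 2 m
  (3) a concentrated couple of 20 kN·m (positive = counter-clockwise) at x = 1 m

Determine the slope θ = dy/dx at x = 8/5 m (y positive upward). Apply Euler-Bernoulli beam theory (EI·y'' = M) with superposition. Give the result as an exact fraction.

Load 1 — triangular load w₀=-9 kN/m (0→w₀ over full span):
  θ_1 = -w₀(7L⁴-30L²x²+15x⁴)/(360LEI) = -(-9)·(7·4⁴-30·4²·(8/5)²+15·(8/5)⁴)/(360·4·50000) = 323/3906250 rad
Load 2 — applied couple M₀=-10 kN·m at a=2 m (b=L-a=2):
  θ_2 = (M₀x²/(2L)+C₁)/EI  [x≤a] with C₁=M₀(3b²-L²)/(6L)=5/3 = ((-10)·(8/5)²/(2·4)+(5/3))/50000 = -23/750000 rad
Load 3 — applied couple M₀=20 kN·m at a=1 m (b=L-a=3):
  θ_3 = (M₀x²/(2L)-M₀(x-a)+C₁)/EI  [x>a] with C₁=M₀(3b²-L²)/(6L)=55/6 = (20·(8/5)²/(2·4)-20·((8/5)-1)+(55/6))/50000 = 107/1500000 rad
Superposition: θ = Σ θ_i = 23129/187500000 rad ≈ 0.000123 rad

θ(8/5) = 23129/187500000 rad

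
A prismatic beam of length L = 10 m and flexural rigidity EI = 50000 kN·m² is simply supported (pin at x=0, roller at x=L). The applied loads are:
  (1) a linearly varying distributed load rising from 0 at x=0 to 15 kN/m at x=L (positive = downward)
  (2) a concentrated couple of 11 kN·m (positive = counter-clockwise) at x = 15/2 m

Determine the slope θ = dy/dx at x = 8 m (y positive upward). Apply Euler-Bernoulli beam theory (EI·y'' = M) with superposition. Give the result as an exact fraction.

Load 1 — triangular load w₀=15 kN/m (0→w₀ over full span):
  θ_1 = -w₀(7L⁴-30L²x²+15x⁴)/(360LEI) = -15·(7·10⁴-30·10²·8²+15·8⁴)/(360·10·50000) = 757/150000 rad
Load 2 — applied couple M₀=11 kN·m at a=15/2 m (b=L-a=5/2):
  θ_2 = (M₀x²/(2L)-M₀(x-a)+C₁)/EI  [x>a] with C₁=M₀(3b²-L²)/(6L)=-715/48 = (11·8²/(2·10)-11·(8-(15/2))+(-715/48))/50000 = 3553/12000000 rad
Superposition: θ = Σ θ_i = 21371/4000000 rad ≈ 0.005343 rad

θ(8) = 21371/4000000 rad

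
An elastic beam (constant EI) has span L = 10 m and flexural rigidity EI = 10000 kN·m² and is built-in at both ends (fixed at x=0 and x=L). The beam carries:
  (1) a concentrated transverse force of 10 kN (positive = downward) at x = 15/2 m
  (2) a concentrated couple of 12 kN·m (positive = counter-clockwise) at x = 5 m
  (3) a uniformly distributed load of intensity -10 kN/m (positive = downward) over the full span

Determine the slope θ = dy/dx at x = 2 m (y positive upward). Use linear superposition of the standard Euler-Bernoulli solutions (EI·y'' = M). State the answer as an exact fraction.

θ(2) = 1427/200000 rad

Load 1 — point force P=10 kN at a=15/2 m (b=L-a=5/2):
  θ_1 = -Pb²x(2aL-(3a+b)x)/(2L³EI)  [x≤a] = -10·(5/2)²·2·(2·(15/2)·10-(3·(15/2)+(5/2))·2)/(2·10³·10000) = -1/1600 rad
Load 2 — applied couple M₀=12 kN·m at a=5 m (b=L-a=5):
  θ_2 = (R_Ax²/2 - M_Ax)/EI  [x≤a] with R_A=9/5, M_A=3 = ((9/5)·2²/2 - 3·2)/10000 = -3/12500 rad
Load 3 — uniform load w=-10 kN/m over full span:
  θ_3 = -wx(L-x)(L-2x)/(12EI) = -(-10)·2·(10-2)·(10-2·2)/(12·10000) = 1/125 rad
Superposition: θ = Σ θ_i = 1427/200000 rad ≈ 0.007135 rad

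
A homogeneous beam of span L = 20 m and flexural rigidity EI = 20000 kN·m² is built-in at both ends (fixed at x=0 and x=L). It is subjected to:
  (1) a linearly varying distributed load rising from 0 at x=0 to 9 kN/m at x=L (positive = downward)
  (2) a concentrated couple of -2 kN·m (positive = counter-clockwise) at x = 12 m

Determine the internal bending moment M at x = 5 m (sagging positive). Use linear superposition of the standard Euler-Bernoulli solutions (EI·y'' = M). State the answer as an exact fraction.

M(5) = 1109/200 kN·m

Load 1 — triangular load w₀=9 kN/m (0→w₀ over full span):
  M_1 = 3w₀Lx/20 - w₀L²/30 - w₀x³/(6L) = 3·9·20·5/20 - 9·20²/30 - 9·5³/(6·20) = 45/8 kN·m
Load 2 — applied couple M₀=-2 kN·m at a=12 m (b=L-a=8):
  M_2 = R_Ax - M_A  [x≤a] with R_A=-18/125, M_A=-16/25 = (-18/125)·5 - (-16/25) = -2/25 kN·m
Superposition: M = Σ M_i = 1109/200 kN·m ≈ 5.545000 kN·m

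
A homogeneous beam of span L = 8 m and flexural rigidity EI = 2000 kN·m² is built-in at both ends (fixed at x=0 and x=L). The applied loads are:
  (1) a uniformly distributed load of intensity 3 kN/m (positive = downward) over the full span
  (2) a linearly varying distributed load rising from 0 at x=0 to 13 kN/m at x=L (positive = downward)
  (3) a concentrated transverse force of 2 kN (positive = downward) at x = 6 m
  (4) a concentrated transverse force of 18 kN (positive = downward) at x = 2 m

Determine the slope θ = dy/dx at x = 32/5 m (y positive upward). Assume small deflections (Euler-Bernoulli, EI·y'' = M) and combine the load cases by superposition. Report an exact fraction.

θ(32/5) = 11561/468750 rad

Load 1 — uniform load w=3 kN/m over full span:
  θ_1 = -wx(L-x)(L-2x)/(12EI) = -3·(32/5)·(8-(32/5))·(8-2·(32/5))/(12·2000) = 96/15625 rad
Load 2 — triangular load w₀=13 kN/m (0→w₀ over full span):
  θ_2 = -w₀(2x(L-x)(L-2x)(x+2L)+x²(L-x)²)/(120LEI) = -13·(2·(32/5)·(8-(32/5))·(8-2·(32/5))·((32/5)+2·8)+(32/5)²·(8-(32/5))²)/(120·8·2000) = 3328/234375 rad
Load 3 — point force P=2 kN at a=6 m (b=L-a=2):
  θ_3 = Pa²(L-x)(2bL-(3b+a)(L-x))/(2L³EI)  [x>a] = 2·6²·(8-(32/5))·(2·2·8-(3·2+6)·(8-(32/5)))/(2·8³·2000) = 9/12500 rad
Load 4 — point force P=18 kN at a=2 m (b=L-a=6):
  θ_4 = Pa²(L-x)(2bL-(3b+a)(L-x))/(2L³EI)  [x>a] = 18·2²·(8-(32/5))·(2·6·8-(3·6+2)·(8-(32/5)))/(2·8³·2000) = 9/2500 rad
Superposition: θ = Σ θ_i = 11561/468750 rad ≈ 0.024663 rad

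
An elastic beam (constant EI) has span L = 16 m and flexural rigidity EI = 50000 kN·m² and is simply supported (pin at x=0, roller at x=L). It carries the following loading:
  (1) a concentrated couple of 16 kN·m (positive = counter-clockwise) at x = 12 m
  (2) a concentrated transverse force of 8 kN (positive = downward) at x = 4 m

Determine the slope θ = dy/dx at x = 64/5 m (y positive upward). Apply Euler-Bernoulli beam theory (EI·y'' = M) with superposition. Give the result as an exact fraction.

θ(64/5) = 977/468750 rad

Load 1 — applied couple M₀=16 kN·m at a=12 m (b=L-a=4):
  θ_1 = (M₀x²/(2L)-M₀(x-a)+C₁)/EI  [x>a] with C₁=M₀(3b²-L²)/(6L)=-104/3 = (16·(64/5)²/(2·16)-16·((64/5)-12)+(-104/3))/50000 = 323/468750 rad
Load 2 — point force P=8 kN at a=4 m (b=L-a=12):
  θ_2 = -Pa(2L²-6Lx+3x²+a²)/(6LEI)  [x>a] = -8·4·(2·16²-6·16·(64/5)+3·(64/5)²+4²)/(6·16·50000) = 109/78125 rad
Superposition: θ = Σ θ_i = 977/468750 rad ≈ 0.002084 rad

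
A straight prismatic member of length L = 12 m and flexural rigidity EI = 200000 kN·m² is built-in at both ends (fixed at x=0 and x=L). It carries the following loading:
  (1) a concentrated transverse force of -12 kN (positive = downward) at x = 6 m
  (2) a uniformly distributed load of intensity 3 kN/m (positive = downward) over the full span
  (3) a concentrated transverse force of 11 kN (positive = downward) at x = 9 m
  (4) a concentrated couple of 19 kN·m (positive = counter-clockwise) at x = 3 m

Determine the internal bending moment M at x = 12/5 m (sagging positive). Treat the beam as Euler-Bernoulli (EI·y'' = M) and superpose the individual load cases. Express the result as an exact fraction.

M(12/5) = 1587/200 kN·m

Load 1 — point force P=-12 kN at a=6 m (b=L-a=6):
  M_1 = Pb²(3a+b)x/L³ - Pab²/L²  [x≤a] = (-12)·6²·(3·6+6)·(12/5)/12³ - (-12)·6·6²/12² = 18/5 kN·m
Load 2 — uniform load w=3 kN/m over full span:
  M_2 = wLx/2 - wL²/12 - wx²/2 = 3·12·(12/5)/2 - 3·12²/12 - 3·(12/5)²/2 = -36/25 kN·m
Load 3 — point force P=11 kN at a=9 m (b=L-a=3):
  M_3 = Pb²(3a+b)x/L³ - Pab²/L²  [x≤a] = 11·3²·(3·9+3)·(12/5)/12³ - 11·9·3²/12² = -33/16 kN·m
Load 4 — applied couple M₀=19 kN·m at a=3 m (b=L-a=9):
  M_4 = R_Ax - M_A  [x≤a] with R_A=57/32, M_A=-57/16 = (57/32)·(12/5) - (-57/16) = 627/80 kN·m
Superposition: M = Σ M_i = 1587/200 kN·m ≈ 7.935000 kN·m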